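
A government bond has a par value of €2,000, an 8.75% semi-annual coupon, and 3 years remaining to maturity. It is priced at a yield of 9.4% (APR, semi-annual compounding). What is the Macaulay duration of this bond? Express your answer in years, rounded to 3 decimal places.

Periodic yield y = 0.047. Discount each cash flow and weight by its period:
  t   CF        PV=CF/(1+0.047)^t    t·PV
  1        87.50        83.5721        83.5721
  2        87.50        79.8205       159.6411
  3        87.50        76.2374       228.7122
  4        87.50        72.8151       291.2603
  5        87.50        69.5464       347.7320
  6     2,087.50     1,584.6976     9,508.1855
  Σ                  1,966.6891    10,619.1031
Price P = Σ PV = 1,966.6891.
Macaulay duration = Σ(t·PV) / P = 10,619.1031 / 1,966.6891 = 5.39948 half-year periods.
In years: 5.39948 / 2 = 2.69974 years.

2.700 years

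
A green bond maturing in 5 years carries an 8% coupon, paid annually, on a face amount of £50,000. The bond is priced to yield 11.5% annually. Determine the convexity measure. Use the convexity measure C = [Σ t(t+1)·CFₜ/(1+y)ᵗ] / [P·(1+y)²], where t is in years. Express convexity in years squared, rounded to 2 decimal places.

With y = 0.115:
  t   CF        PV=CF/(1+0.115)^t    t·PV        t(t+1)·PV
  1     4,000.00     3,587.4439     3,587.4439       7,174.8879
  2     4,000.00     3,217.4385     6,434.8770      19,304.6311
  3     4,000.00     2,885.5951     8,656.7852      34,627.1410
  4     4,000.00     2,587.9777    10,351.9106      51,759.5530
  5    54,000.00    31,334.2586   156,671.2929     940,027.7571
  Σ                 43,612.7138   185,702.3097   1,052,893.9701
P = 43,612.7138.
Convexity = Σ t(t+1)·PV / [P·(1+y)²] = 1,052,893.9701 / (43,612.7138 × 1.243225) = 19.41877.

19.42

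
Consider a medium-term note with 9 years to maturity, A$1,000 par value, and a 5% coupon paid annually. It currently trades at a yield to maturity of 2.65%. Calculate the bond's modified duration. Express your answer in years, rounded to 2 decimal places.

7.41 years

Periodic yield y = 0.0265. First find Macaulay duration:
  t   CF        PV=CF/(1+0.0265)^t    t·PV
  1        50.00        48.7092        48.7092
  2        50.00        47.4517        94.9035
  3        50.00        46.2267       138.6802
  4        50.00        45.0333       180.1334
  5        50.00        43.8708       219.3538
  6        50.00        42.7382       256.4292
  7        50.00        41.6349       291.4442
  8        50.00        40.5600       324.4803
  9     1,050.00       829.7719     7,467.9470
  Σ                  1,185.9968     9,022.0808
P = 1,185.9968; Macaulay duration = 9,022.0808 / 1,185.9968 = 7.60717 years.
Modified duration = D_Mac / (1 + y) = 7.60717 / 1.0265 = 7.41079 years.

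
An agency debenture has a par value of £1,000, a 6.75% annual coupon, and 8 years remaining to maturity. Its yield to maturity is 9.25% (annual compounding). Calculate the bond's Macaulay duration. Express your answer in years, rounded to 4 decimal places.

Periodic yield y = 0.0925. Discount each cash flow and weight by its year:
  t   CF        PV=CF/(1+0.0925)^t    t·PV
  1        67.50        61.7849        61.7849
  2        67.50        56.5537       113.1074
  3        67.50        51.7654       155.2962
  4        67.50        47.3825       189.5300
  5        67.50        43.3707       216.8536
  6        67.50        39.6986       238.1915
  7        67.50        36.3374       254.3617
  8     1,067.50       526.0128     4,208.1025
  Σ                    862.9060     5,437.2277
Price P = Σ PV = 862.9060.
Macaulay duration = Σ(t·PV) / P = 5,437.2277 / 862.9060 = 6.30107 years.

6.3011 years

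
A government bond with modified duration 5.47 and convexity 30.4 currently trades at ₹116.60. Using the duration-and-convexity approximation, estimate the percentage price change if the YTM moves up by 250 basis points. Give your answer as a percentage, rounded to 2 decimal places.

Duration effect: -D_mod·Δy = -5.47 × (+0.025) = -0.136750
Convexity effect: ½·C·(Δy)² = 0.5 × 30.4 × (0.025)² = +0.0095000
ΔP/P ≈ -0.136750 + 0.0095000 = -0.127250
= -12.7250%.

-12.73%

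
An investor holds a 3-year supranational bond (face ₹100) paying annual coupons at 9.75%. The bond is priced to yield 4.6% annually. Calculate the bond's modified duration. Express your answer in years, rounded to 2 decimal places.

2.64 years

Periodic yield y = 0.046. First find Macaulay duration:
  t   CF        PV=CF/(1+0.046)^t    t·PV
  1         9.75         9.3212         9.3212
  2         9.75         8.9113        17.8226
  3       109.75        95.8980       287.6940
  Σ                    114.1305       314.8378
P = 114.1305; Macaulay duration = 314.8378 / 114.1305 = 2.75858 years.
Modified duration = D_Mac / (1 + y) = 2.75858 / 1.046 = 2.63726 years.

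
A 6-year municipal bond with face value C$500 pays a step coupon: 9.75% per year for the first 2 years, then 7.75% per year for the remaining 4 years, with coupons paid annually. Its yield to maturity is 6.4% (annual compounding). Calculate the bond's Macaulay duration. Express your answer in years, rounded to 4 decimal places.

Periodic yield y = 0.064. Discount each cash flow and weight by its year:
  t   CF        PV=CF/(1+0.064)^t    t·PV
  1        48.75        45.8177        45.8177
  2        48.75        43.0617        86.1234
  3        38.75        32.1697        96.5091
  4        38.75        30.2347       120.9387
  5        38.75        28.4160       142.0802
  6       538.75       371.3107     2,227.8645
  Σ                    551.0105     2,719.3335
Price P = Σ PV = 551.0105.
Macaulay duration = Σ(t·PV) / P = 2,719.3335 / 551.0105 = 4.93518 years.

4.9352 years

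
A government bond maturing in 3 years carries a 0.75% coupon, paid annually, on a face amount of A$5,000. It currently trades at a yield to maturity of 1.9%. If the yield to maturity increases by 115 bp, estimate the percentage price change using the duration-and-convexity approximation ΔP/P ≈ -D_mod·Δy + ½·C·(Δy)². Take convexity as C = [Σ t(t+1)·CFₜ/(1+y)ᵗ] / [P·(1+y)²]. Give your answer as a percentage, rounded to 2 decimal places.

With y = 0.019:
  t   CF        PV=CF/(1+0.019)^t    t·PV        t(t+1)·PV
  1        37.50        36.8008        36.8008          73.6016
  2        37.50        36.1146        72.2292         216.6876
  3     5,037.50     4,760.9378    14,282.8134      57,131.2535
  Σ                  4,833.8532    14,391.8434      57,421.5428
P = 4,833.8532; D_Mac = 2.97730 yrs; D_mod = 2.92179 yrs; C = 11.44018.
Duration effect: -2.92179 × (+0.0115) = -0.033601
Convexity effect: 0.5 × 11.44018 × (0.0115)² = +0.0007565
ΔP/P ≈ -0.033601 + 0.0007565 = -0.032844 = -3.2844%.

-3.28%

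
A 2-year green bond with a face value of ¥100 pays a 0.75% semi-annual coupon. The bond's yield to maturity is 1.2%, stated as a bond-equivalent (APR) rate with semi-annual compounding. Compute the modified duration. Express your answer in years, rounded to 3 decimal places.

Periodic yield y = 0.006. First find Macaulay duration:
  t   CF        PV=CF/(1+0.006)^t    t·PV
  1        0.375         0.3728         0.3728
  2        0.375         0.3705         0.7411
  3        0.375         0.3683         1.1050
  4      100.375        98.0017       392.0068
  Σ                     99.1133       394.2257
P = 99.1133; Macaulay duration = 394.2257 / 99.1133 = 3.97752 half-year periods = 1.98876 years.
Modified duration = D_Mac / (1 + y) = 1.98876 / 1.006 = 1.97690 years.

1.977 years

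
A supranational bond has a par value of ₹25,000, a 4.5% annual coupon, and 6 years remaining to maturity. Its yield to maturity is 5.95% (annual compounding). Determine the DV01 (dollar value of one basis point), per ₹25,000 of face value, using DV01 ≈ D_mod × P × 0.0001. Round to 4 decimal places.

Periodic yield y = 0.0595.
  t   CF        PV=CF/(1+0.0595)^t    t·PV
  1     1,125.00     1,061.8216     1,061.8216
  2     1,125.00     1,002.1912     2,004.3825
  3     1,125.00       945.9096     2,837.7288
  4     1,125.00       892.7887     3,571.1547
  5     1,125.00       842.6510     4,213.2548
  6    26,125.00    18,469.3041   110,815.8248
  Σ                 23,214.6662   124,504.1672
P = 23,214.6662; D_Mac = 5.36317 yrs; D_mod = 5.06198 yrs.
DV01 ≈ 5.06198 × 23,214.6662 × 0.0001 = 11.751219.

₹11.7512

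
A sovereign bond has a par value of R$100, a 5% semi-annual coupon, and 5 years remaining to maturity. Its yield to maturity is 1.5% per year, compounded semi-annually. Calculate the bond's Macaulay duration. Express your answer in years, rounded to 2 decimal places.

4.53 years

Periodic yield y = 0.0075. Discount each cash flow and weight by its period:
  t   CF        PV=CF/(1+0.0075)^t    t·PV
  1         2.50         2.4814         2.4814
  2         2.50         2.4629         4.9258
  3         2.50         2.4446         7.3337
  4         2.50         2.4264         9.7055
  5         2.50         2.4083        12.0416
  6         2.50         2.3904        14.3424
  7         2.50         2.3726        16.6082
  8         2.50         2.3549        18.8395
  9         2.50         2.3374        21.0367
  10      102.50        95.1203       951.2032
  Σ                    116.7993     1,058.5181
Price P = Σ PV = 116.7993.
Macaulay duration = Σ(t·PV) / P = 1,058.5181 / 116.7993 = 9.06271 half-year periods.
In years: 9.06271 / 2 = 4.53136 years.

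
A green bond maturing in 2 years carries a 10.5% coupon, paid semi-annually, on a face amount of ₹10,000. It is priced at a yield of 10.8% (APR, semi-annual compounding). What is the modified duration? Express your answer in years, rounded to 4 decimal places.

1.7598 years

Periodic yield y = 0.054. First find Macaulay duration:
  t   CF        PV=CF/(1+0.054)^t    t·PV
  1       525.00       498.1025       498.1025
  2       525.00       472.5830       945.1660
  3       525.00       448.3710     1,345.1129
  4    10,525.00     8,528.2449    34,112.9794
  Σ                  9,947.3013    36,901.3607
P = 9,947.3013; Macaulay duration = 36,901.3607 / 9,947.3013 = 3.70969 half-year periods = 1.85484 years.
Modified duration = D_Mac / (1 + y) = 1.85484 / 1.054 = 1.75981 years.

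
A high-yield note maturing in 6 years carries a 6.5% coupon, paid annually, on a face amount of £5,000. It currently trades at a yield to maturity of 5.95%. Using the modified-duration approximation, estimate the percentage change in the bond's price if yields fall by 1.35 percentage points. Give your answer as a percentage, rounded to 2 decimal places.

+6.59%

Periodic yield y = 0.0595. Modified duration first:
  t   CF        PV=CF/(1+0.0595)^t    t·PV
  1       325.00       306.7485       306.7485
  2       325.00       289.5219       579.0438
  3       325.00       273.2628       819.7883
  4       325.00       257.9167     1,031.6669
  5       325.00       243.4325     1,217.1625
  6     5,325.00     3,764.5567    22,587.3404
  Σ                  5,135.4391    26,541.7504
P = 5,135.4391; D_Mac = 5.16835 yrs; D_mod = 5.16835/(1+0.0595) = 4.87810 yrs.
ΔP/P ≈ -D_mod · Δy = -4.87810 × (-0.0135) = +0.065854 = +6.5854%.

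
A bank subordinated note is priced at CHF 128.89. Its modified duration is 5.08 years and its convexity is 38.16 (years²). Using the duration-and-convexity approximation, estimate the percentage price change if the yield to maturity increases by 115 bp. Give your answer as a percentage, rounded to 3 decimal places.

-5.590%

Duration effect: -D_mod·Δy = -5.08 × (+0.0115) = -0.058420
Convexity effect: ½·C·(Δy)² = 0.5 × 38.16 × (0.0115)² = +0.00252333
ΔP/P ≈ -0.058420 + 0.00252333 = -0.05589667
= -5.589667%.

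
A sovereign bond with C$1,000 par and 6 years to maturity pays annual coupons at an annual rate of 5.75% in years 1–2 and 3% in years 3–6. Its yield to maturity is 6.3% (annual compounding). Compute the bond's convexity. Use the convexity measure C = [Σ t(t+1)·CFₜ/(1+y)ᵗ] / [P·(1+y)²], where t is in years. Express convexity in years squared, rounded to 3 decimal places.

With y = 0.063:
  t   CF        PV=CF/(1+0.063)^t    t·PV        t(t+1)·PV
  1        57.50        54.0922        54.0922         108.1844
  2        57.50        50.8864       101.7727         305.3181
  3        30.00        24.9759        74.9278         299.7110
  4        30.00        23.4957        93.9828         469.9138
  5        30.00        22.1032       110.5159         663.0957
  6     1,030.00       713.9004     4,283.4025      29,983.8176
  Σ                    889.4538     4,718.6939      31,830.0406
P = 889.4538.
Convexity = Σ t(t+1)·PV / [P·(1+y)²] = 31,830.0406 / (889.4538 × 1.129969) = 31.66994.

31.670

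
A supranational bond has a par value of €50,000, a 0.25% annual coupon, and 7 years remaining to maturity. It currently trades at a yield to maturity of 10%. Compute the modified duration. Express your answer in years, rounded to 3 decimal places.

6.292 years

Periodic yield y = 0.1. First find Macaulay duration:
  t   CF        PV=CF/(1+0.1)^t    t·PV
  1       125.00       113.6364       113.6364
  2       125.00       103.3058       206.6116
  3       125.00        93.9144       281.7431
  4       125.00        85.3767       341.5067
  5       125.00        77.6152       388.0758
  6       125.00        70.5592       423.3554
  7    50,125.00    25,722.0507   180,054.3547
  Σ                 26,266.4583   181,809.2837
P = 26,266.4583; Macaulay duration = 181,809.2837 / 26,266.4583 = 6.92173 years.
Modified duration = D_Mac / (1 + y) = 6.92173 / 1.1 = 6.29248 years.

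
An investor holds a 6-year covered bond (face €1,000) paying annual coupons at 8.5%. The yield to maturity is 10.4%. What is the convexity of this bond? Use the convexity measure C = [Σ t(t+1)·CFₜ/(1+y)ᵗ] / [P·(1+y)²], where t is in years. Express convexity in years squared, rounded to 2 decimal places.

26.09

With y = 0.104:
  t   CF        PV=CF/(1+0.104)^t    t·PV        t(t+1)·PV
  1        85.00        76.9928        76.9928         153.9855
  2        85.00        69.7398       139.4796         418.4389
  3        85.00        63.1701       189.5104         758.0414
  4        85.00        57.2193       228.8772       1,144.3862
  5        85.00        51.8291       259.1454       1,554.8726
  6     1,085.00       599.2600     3,595.5601      25,168.9205
  Σ                    918.2111     4,489.5655      29,198.6451
P = 918.2111.
Convexity = Σ t(t+1)·PV / [P·(1+y)²] = 29,198.6451 / (918.2111 × 1.218816) = 26.09048.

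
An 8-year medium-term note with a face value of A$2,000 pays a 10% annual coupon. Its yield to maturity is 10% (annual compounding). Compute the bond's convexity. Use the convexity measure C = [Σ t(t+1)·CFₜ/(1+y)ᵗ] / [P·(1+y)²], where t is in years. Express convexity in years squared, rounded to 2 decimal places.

38.84

With y = 0.1:
  t   CF        PV=CF/(1+0.1)^t    t·PV        t(t+1)·PV
  1       200.00       181.8182       181.8182         363.6364
  2       200.00       165.2893       330.5785         991.7355
  3       200.00       150.2630       450.7889       1,803.1555
  4       200.00       136.6027       546.4108       2,732.0538
  5       200.00       124.1843       620.9213       3,725.5279
  6       200.00       112.8948       677.3687       4,741.5810
  7       200.00       102.6316       718.4214       5,747.3709
  8     2,200.00     1,026.3162     8,210.5299      73,894.7690
  Σ                  2,000.0000    11,736.8376      93,999.8301
P = 2,000.0000.
Convexity = Σ t(t+1)·PV / [P·(1+y)²] = 93,999.8301 / (2,000.0000 × 1.210000) = 38.84291.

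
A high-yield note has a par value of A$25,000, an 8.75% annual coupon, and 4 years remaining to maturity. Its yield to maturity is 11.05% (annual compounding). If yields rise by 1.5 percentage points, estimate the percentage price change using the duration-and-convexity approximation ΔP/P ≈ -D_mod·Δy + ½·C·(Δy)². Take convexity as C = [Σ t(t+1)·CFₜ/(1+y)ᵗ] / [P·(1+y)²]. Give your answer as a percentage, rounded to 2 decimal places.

-4.61%

With y = 0.1105:
  t   CF        PV=CF/(1+0.1105)^t    t·PV        t(t+1)·PV
  1     2,187.50     1,969.8334     1,969.8334       3,939.6668
  2     2,187.50     1,773.8257     3,547.6513      10,642.9540
  3     2,187.50     1,597.3216     4,791.9649      19,167.8596
  4    27,187.50    17,877.0157    71,508.0630     357,540.3150
  Σ                 23,217.9965    81,817.5126     391,290.7954
P = 23,217.9965; D_Mac = 3.52388 yrs; D_mod = 3.17324 yrs; C = 13.66589.
Duration effect: -3.17324 × (+0.015) = -0.047599
Convexity effect: 0.5 × 13.66589 × (0.015)² = +0.0015374
ΔP/P ≈ -0.047599 + 0.0015374 = -0.046061 = -4.6061%.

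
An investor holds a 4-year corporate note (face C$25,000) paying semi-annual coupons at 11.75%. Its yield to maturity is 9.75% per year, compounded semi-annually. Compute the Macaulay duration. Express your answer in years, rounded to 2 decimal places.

3.33 years

Periodic yield y = 0.04875. Discount each cash flow and weight by its period:
  t   CF        PV=CF/(1+0.04875)^t    t·PV
  1     1,468.75     1,400.4768     1,400.4768
  2     1,468.75     1,335.3771     2,670.7542
  3     1,468.75     1,273.3036     3,819.9107
  4     1,468.75     1,214.1154     4,856.4618
  5     1,468.75     1,157.6786     5,788.3931
  6     1,468.75     1,103.8652     6,623.1911
  7     1,468.75     1,052.5532     7,367.8725
  8    26,468.75    18,086.6295   144,693.0357
  Σ                 26,623.9994   177,220.0959
Price P = Σ PV = 26,623.9994.
Macaulay duration = Σ(t·PV) / P = 177,220.0959 / 26,623.9994 = 6.65640 half-year periods.
In years: 6.65640 / 2 = 3.32820 years.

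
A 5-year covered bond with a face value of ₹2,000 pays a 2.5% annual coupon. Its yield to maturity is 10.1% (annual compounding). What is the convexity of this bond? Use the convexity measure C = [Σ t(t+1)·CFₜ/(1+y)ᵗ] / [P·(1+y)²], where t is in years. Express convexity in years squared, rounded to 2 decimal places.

With y = 0.101:
  t   CF        PV=CF/(1+0.101)^t    t·PV        t(t+1)·PV
  1        50.00        45.4133        45.4133          90.8265
  2        50.00        41.2473        82.4946         247.4837
  3        50.00        37.4635       112.3904         449.5617
  4        50.00        34.0268       136.1071         680.5354
  5     2,050.00     1,267.1186     6,335.5930      38,013.5580
  Σ                  1,425.2694     6,711.9983      39,481.9653
P = 1,425.2694.
Convexity = Σ t(t+1)·PV / [P·(1+y)²] = 39,481.9653 / (1,425.2694 × 1.212201) = 22.85216.

22.85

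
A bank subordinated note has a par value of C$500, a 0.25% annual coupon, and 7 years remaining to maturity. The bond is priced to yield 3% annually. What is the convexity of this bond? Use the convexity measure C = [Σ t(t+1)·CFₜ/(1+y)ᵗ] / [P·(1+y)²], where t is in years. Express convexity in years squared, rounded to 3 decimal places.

52.200

With y = 0.03:
  t   CF        PV=CF/(1+0.03)^t    t·PV        t(t+1)·PV
  1         1.25         1.2136         1.2136           2.4272
  2         1.25         1.1782         2.3565           7.0695
  3         1.25         1.1439         3.4318          13.7271
  4         1.25         1.1106         4.4424          22.2122
  5         1.25         1.0783         5.3913          32.3478
  6         1.25         1.0469         6.2811          43.9679
  7       501.25       407.5621     2,852.9348      22,823.4787
  Σ                    414.3336     2,876.0516      22,945.2304
P = 414.3336.
Convexity = Σ t(t+1)·PV / [P·(1+y)²] = 22,945.2304 / (414.3336 × 1.060900) = 52.19968.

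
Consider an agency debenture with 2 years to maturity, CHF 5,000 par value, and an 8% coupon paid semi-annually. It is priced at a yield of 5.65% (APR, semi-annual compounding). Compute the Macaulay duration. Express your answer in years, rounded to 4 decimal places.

Periodic yield y = 0.02825. Discount each cash flow and weight by its period:
  t   CF        PV=CF/(1+0.02825)^t    t·PV
  1       200.00       194.5052       194.5052
  2       200.00       189.1614       378.3228
  3       200.00       183.9644       551.8933
  4     5,200.00     4,651.6654    18,606.6617
  Σ                  5,219.2965    19,731.3831
Price P = Σ PV = 5,219.2965.
Macaulay duration = Σ(t·PV) / P = 19,731.3831 / 5,219.2965 = 3.78047 half-year periods.
In years: 3.78047 / 2 = 1.89023 years.

1.8902 years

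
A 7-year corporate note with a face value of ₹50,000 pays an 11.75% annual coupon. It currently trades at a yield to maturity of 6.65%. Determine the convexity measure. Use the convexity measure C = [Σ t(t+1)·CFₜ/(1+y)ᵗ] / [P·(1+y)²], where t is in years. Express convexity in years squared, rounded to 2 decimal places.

With y = 0.0665:
  t   CF        PV=CF/(1+0.0665)^t    t·PV        t(t+1)·PV
  1     5,875.00     5,508.6732     5,508.6732      11,017.3465
  2     5,875.00     5,165.1882    10,330.3764      30,991.1293
  3     5,875.00     4,843.1207    14,529.3621      58,117.4483
  4     5,875.00     4,541.1352    18,164.5408      90,822.7040
  5     5,875.00     4,257.9796    21,289.8978     127,739.3867
  6     5,875.00     3,992.4797    23,954.8780     167,684.1457
  7    55,875.00    35,603.4036   249,223.8253   1,993,790.6024
  Σ                 63,911.9802   343,001.5536   2,480,162.7628
P = 63,911.9802.
Convexity = Σ t(t+1)·PV / [P·(1+y)²] = 2,480,162.7628 / (63,911.9802 × 1.137422) = 34.11742.

34.12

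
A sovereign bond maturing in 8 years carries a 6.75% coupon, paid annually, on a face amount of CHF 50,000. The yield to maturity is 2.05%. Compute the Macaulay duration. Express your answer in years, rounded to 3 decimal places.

Periodic yield y = 0.0205. Discount each cash flow and weight by its year:
  t   CF        PV=CF/(1+0.0205)^t    t·PV
  1     3,375.00     3,307.2024     3,307.2024
  2     3,375.00     3,240.7666     6,481.5333
  3     3,375.00     3,175.6655     9,526.9965
  4     3,375.00     3,111.8721    12,447.4885
  5     3,375.00     3,049.3602    15,246.8012
  6     3,375.00     2,988.1041    17,928.6246
  7     3,375.00     2,928.0785    20,496.5494
  8    53,375.00    45,376.7947   363,014.3580
  Σ                 67,177.8442   448,449.5537
Price P = Σ PV = 67,177.8442.
Macaulay duration = Σ(t·PV) / P = 448,449.5537 / 67,177.8442 = 6.67556 years.

6.676 years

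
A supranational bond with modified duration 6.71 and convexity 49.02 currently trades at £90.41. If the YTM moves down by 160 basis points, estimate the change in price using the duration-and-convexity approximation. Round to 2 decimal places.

+£10.27

Duration effect: -D_mod·Δy = -6.71 × (-0.016) = +0.107360
Convexity effect: ½·C·(Δy)² = 0.5 × 49.02 × (-0.016)² = +0.00627456
ΔP/P ≈ +0.107360 + 0.00627456 = +0.11363456
ΔP ≈ 90.41 × (+0.11363456) = +10.2737005696.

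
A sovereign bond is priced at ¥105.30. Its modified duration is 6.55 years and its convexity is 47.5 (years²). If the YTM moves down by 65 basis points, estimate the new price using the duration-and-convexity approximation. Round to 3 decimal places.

Duration effect: -D_mod·Δy = -6.55 × (-0.0065) = +0.042575
Convexity effect: ½·C·(Δy)² = 0.5 × 47.5 × (-0.0065)² = +0.0010034375
ΔP/P ≈ +0.042575 + 0.0010034375 = +0.0435784375
New price ≈ 105.30 × (1 + 0.0435784375) = 109.88880946875.

¥109.889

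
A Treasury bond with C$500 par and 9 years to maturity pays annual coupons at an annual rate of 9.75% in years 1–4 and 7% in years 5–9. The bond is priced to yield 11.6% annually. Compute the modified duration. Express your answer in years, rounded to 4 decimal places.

5.5475 years

Periodic yield y = 0.116. First find Macaulay duration:
  t   CF        PV=CF/(1+0.116)^t    t·PV
  1        48.75        43.6828        43.6828
  2        48.75        39.1423        78.2846
  3        48.75        35.0737       105.2212
  4        48.75        31.4281       125.7123
  5        35.00        20.2184       101.0921
  6        35.00        18.1169       108.7011
  7        35.00        16.2337       113.6362
  8        35.00        14.5464       116.3709
  9       535.00       199.2398     1,793.1579
  Σ                    417.6821     2,585.8592
P = 417.6821; Macaulay duration = 2,585.8592 / 417.6821 = 6.19098 years.
Modified duration = D_Mac / (1 + y) = 6.19098 / 1.116 = 5.54747 years.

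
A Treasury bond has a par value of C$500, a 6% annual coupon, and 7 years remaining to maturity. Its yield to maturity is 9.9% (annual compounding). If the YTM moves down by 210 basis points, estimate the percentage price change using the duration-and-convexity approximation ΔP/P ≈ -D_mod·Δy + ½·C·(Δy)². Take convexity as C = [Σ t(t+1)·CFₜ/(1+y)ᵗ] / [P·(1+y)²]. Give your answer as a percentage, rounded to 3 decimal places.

With y = 0.099:
  t   CF        PV=CF/(1+0.099)^t    t·PV        t(t+1)·PV
  1        30.00        27.2975        27.2975          54.5951
  2        30.00        24.8385        49.6771         149.0312
  3        30.00        22.6010        67.8031         271.2123
  4        30.00        20.5651        82.2603         411.3017
  5        30.00        18.7125        93.5627         561.3763
  6        30.00        17.0269       102.1613         715.1290
  7       530.00       273.7109     1,915.9760      15,327.8079
  Σ                    404.7525     2,338.7380      17,490.4535
P = 404.7525; D_Mac = 5.77819 yrs; D_mod = 5.25768 yrs; C = 35.77801.
Duration effect: -5.25768 × (-0.021) = +0.110411
Convexity effect: 0.5 × 35.77801 × (-0.021)² = +0.0078891
ΔP/P ≈ +0.110411 + 0.0078891 = +0.118300 = +11.8300%.

+11.830%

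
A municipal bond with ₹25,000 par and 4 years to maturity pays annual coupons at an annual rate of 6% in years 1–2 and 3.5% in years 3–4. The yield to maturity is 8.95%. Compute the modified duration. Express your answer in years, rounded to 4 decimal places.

3.3609 years

Periodic yield y = 0.0895. First find Macaulay duration:
  t   CF        PV=CF/(1+0.0895)^t    t·PV
  1     1,500.00     1,376.7783     1,376.7783
  2     1,500.00     1,263.6791     2,527.3581
  3       875.00       676.5912     2,029.7736
  4    25,875.00    18,364.1749    73,456.6996
  Σ                 21,681.2235    79,390.6097
P = 21,681.2235; Macaulay duration = 79,390.6097 / 21,681.2235 = 3.66172 years.
Modified duration = D_Mac / (1 + y) = 3.66172 / 1.0895 = 3.36092 years.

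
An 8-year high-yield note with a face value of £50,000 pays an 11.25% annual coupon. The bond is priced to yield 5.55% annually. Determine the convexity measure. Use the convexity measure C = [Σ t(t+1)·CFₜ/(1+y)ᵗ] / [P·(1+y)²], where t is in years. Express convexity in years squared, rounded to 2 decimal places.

With y = 0.0555:
  t   CF        PV=CF/(1+0.0555)^t    t·PV        t(t+1)·PV
  1     5,625.00     5,329.2279     5,329.2279      10,658.4557
  2     5,625.00     5,049.0079    10,098.0158      30,294.0475
  3     5,625.00     4,783.5224    14,350.5673      57,402.2690
  4     5,625.00     4,531.9966    18,127.9864      90,639.9322
  5     5,625.00     4,293.6965    21,468.4823     128,810.8937
  6     5,625.00     4,067.9265    24,407.5592     170,852.9144
  7     5,625.00     3,854.0280    26,978.1959     215,825.5669
  8    55,625.00    36,108.0573   288,864.4583   2,599,780.1248
  Σ                 68,017.4631   409,624.4930   3,304,264.2041
P = 68,017.4631.
Convexity = Σ t(t+1)·PV / [P·(1+y)²] = 3,304,264.2041 / (68,017.4631 × 1.114080) = 43.60516.

43.61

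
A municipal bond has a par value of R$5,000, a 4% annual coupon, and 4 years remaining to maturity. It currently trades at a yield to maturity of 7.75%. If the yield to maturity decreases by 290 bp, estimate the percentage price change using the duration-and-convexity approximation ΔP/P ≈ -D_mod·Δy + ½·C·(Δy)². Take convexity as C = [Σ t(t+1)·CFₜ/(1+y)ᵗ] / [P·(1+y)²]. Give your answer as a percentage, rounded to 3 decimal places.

+10.779%

With y = 0.0775:
  t   CF        PV=CF/(1+0.0775)^t    t·PV        t(t+1)·PV
  1       200.00       185.6148       185.6148         371.2297
  2       200.00       172.2644       344.5287       1,033.5862
  3       200.00       159.8741       479.6224       1,918.4894
  4     5,200.00     3,857.7513    15,431.0053      77,155.0264
  Σ                  4,375.5046    16,440.7712      80,478.3316
P = 4,375.5046; D_Mac = 3.75746 yrs; D_mod = 3.48720 yrs; C = 15.84223.
Duration effect: -3.48720 × (-0.029) = +0.101129
Convexity effect: 0.5 × 15.84223 × (-0.029)² = +0.0066617
ΔP/P ≈ +0.101129 + 0.0066617 = +0.107790 = +10.7790%.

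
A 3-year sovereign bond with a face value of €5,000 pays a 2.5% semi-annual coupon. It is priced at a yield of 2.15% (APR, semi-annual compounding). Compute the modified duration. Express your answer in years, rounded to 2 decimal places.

Periodic yield y = 0.01075. First find Macaulay duration:
  t   CF        PV=CF/(1+0.01075)^t    t·PV
  1        62.50        61.8353        61.8353
  2        62.50        61.1776       122.3552
  3        62.50        60.5269       181.5808
  4        62.50        59.8832       239.5328
  5        62.50        59.2463       296.2315
  6     5,062.50     4,747.9106    28,487.4638
  Σ                  5,050.5800    29,388.9995
P = 5,050.5800; Macaulay duration = 29,388.9995 / 5,050.5800 = 5.81894 half-year periods = 2.90947 years.
Modified duration = D_Mac / (1 + y) = 2.90947 / 1.01075 = 2.87852 years.

2.88 years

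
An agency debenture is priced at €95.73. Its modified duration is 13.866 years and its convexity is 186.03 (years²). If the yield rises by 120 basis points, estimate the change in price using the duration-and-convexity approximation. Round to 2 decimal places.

-€14.65

Duration effect: -D_mod·Δy = -13.866 × (+0.012) = -0.166392
Convexity effect: ½·C·(Δy)² = 0.5 × 186.03 × (0.012)² = +0.01339416
ΔP/P ≈ -0.166392 + 0.01339416 = -0.15299784
ΔP ≈ 95.73 × (-0.15299784) = -14.6464832232.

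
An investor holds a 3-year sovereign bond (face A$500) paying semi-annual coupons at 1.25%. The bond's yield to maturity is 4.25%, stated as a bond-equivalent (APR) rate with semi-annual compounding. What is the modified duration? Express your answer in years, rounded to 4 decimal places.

Periodic yield y = 0.02125. First find Macaulay duration:
  t   CF        PV=CF/(1+0.02125)^t    t·PV
  1        3.125         3.0600         3.0600
  2        3.125         2.9963         5.9926
  3        3.125         2.9340         8.8019
  4        3.125         2.8729        11.4916
  5        3.125         2.8131        14.0656
  6      503.125       443.4896     2,660.9378
  Σ                    458.1659     2,704.3496
P = 458.1659; Macaulay duration = 2,704.3496 / 458.1659 = 5.90256 half-year periods = 2.95128 years.
Modified duration = D_Mac / (1 + y) = 2.95128 / 1.02125 = 2.88987 years.

2.8899 years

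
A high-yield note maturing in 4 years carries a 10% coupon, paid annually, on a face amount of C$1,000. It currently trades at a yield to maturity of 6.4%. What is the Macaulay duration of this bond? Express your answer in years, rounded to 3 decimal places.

Periodic yield y = 0.064. Discount each cash flow and weight by its year:
  t   CF        PV=CF/(1+0.064)^t    t·PV
  1       100.00        93.9850        93.9850
  2       100.00        88.3317       176.6635
  3       100.00        83.0185       249.0556
  4     1,100.00       858.2744     3,433.0977
  Σ                  1,123.6097     3,952.8018
Price P = Σ PV = 1,123.6097.
Macaulay duration = Σ(t·PV) / P = 3,952.8018 / 1,123.6097 = 3.51795 years.

3.518 years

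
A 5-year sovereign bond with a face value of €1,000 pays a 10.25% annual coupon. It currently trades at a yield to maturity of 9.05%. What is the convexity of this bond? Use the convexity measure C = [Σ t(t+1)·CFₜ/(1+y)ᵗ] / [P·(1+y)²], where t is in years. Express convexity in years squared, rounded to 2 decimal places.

19.73

With y = 0.0905:
  t   CF        PV=CF/(1+0.0905)^t    t·PV        t(t+1)·PV
  1       102.50        93.9936        93.9936         187.9872
  2       102.50        86.1931       172.3862         517.1586
  3       102.50        79.0400       237.1200         948.4798
  4       102.50        72.4805       289.9220       1,449.6100
  5     1,102.50       714.9082     3,574.5408      21,447.2445
  Σ                  1,046.6153     4,367.9625      24,550.4802
P = 1,046.6153.
Convexity = Σ t(t+1)·PV / [P·(1+y)²] = 24,550.4802 / (1,046.6153 × 1.189190) = 19.72521.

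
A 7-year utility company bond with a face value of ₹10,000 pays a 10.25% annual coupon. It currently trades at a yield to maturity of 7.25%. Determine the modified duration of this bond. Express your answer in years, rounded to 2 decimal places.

5.08 years

Periodic yield y = 0.0725. First find Macaulay duration:
  t   CF        PV=CF/(1+0.0725)^t    t·PV
  1     1,025.00       955.7110       955.7110
  2     1,025.00       891.1058     1,782.2116
  3     1,025.00       830.8679     2,492.6036
  4     1,025.00       774.7020     3,098.8079
  5     1,025.00       722.3328     3,611.6642
  6     1,025.00       673.5038     4,041.0229
  7    11,025.00     6,754.5667    47,281.9666
  Σ                 11,602.7899    63,263.9877
P = 11,602.7899; Macaulay duration = 63,263.9877 / 11,602.7899 = 5.45248 years.
Modified duration = D_Mac / (1 + y) = 5.45248 / 1.0725 = 5.08390 years.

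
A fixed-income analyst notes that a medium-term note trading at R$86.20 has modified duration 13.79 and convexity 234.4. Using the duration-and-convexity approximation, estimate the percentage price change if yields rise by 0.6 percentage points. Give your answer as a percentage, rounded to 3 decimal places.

Duration effect: -D_mod·Δy = -13.79 × (+0.006) = -0.082740
Convexity effect: ½·C·(Δy)² = 0.5 × 234.4 × (0.006)² = +0.0042192
ΔP/P ≈ -0.082740 + 0.0042192 = -0.0785208
= -7.85208%.

-7.852%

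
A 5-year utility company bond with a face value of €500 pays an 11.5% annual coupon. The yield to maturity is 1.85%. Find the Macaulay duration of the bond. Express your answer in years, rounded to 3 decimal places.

4.239 years

Periodic yield y = 0.0185. Discount each cash flow and weight by its year:
  t   CF        PV=CF/(1+0.0185)^t    t·PV
  1        57.50        56.4556        56.4556
  2        57.50        55.4301       110.8602
  3        57.50        54.4233       163.2699
  4        57.50        53.4347       213.7390
  5       557.50       508.6742     2,543.3710
  Σ                    728.4179     3,087.6956
Price P = Σ PV = 728.4179.
Macaulay duration = Σ(t·PV) / P = 3,087.6956 / 728.4179 = 4.23891 years.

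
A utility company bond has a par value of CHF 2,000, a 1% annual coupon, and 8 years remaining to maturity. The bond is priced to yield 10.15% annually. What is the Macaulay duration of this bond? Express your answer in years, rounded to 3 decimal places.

Periodic yield y = 0.1015. Discount each cash flow and weight by its year:
  t   CF        PV=CF/(1+0.1015)^t    t·PV
  1        20.00        18.1571        18.1571
  2        20.00        16.4839        32.9679
  3        20.00        14.9650        44.8950
  4        20.00        13.5860        54.3440
  5        20.00        12.3341        61.6705
  6        20.00        11.1975        67.1853
  7        20.00        10.1657        71.1601
  8     2,020.00       932.1276     7,457.0206
  Σ                  1,029.0170     7,807.4005
Price P = Σ PV = 1,029.0170.
Macaulay duration = Σ(t·PV) / P = 7,807.4005 / 1,029.0170 = 7.58724 years.

7.587 years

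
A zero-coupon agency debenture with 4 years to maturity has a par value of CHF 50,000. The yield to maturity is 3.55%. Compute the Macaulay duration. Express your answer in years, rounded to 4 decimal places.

4.0000 years

A zero-coupon bond has a single cash flow at maturity, so its Macaulay duration equals its maturity: 4 years.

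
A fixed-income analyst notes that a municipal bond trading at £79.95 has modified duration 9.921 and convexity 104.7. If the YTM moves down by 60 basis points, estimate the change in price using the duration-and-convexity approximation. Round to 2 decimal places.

Duration effect: -D_mod·Δy = -9.921 × (-0.006) = +0.059526
Convexity effect: ½·C·(Δy)² = 0.5 × 104.7 × (-0.006)² = +0.0018846
ΔP/P ≈ +0.059526 + 0.0018846 = +0.0614106
ΔP ≈ 79.95 × (+0.0614106) = +4.90977747.

+£4.91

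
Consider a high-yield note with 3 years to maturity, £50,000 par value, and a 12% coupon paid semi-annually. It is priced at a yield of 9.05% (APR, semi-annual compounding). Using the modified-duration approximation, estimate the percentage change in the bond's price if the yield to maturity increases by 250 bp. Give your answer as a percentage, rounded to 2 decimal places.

-6.27%

Periodic yield y = 0.04525. Modified duration first:
  t   CF        PV=CF/(1+0.04525)^t    t·PV
  1     3,000.00     2,870.1268     2,870.1268
  2     3,000.00     2,745.8759     5,491.7518
  3     3,000.00     2,627.0040     7,881.0119
  4     3,000.00     2,513.2781    10,053.1125
  5     3,000.00     2,404.4756    12,022.3780
  6    53,000.00    40,640.1042   243,840.6249
  Σ                 53,800.8645   282,159.0057
P = 53,800.8645; D_Mac = 5.24451 half-year periods = 2.62225 yrs; D_mod = 2.62225/(1+0.04525) = 2.50873 yrs.
ΔP/P ≈ -D_mod · Δy = -2.50873 × (+0.025) = -0.062718 = -6.2718%.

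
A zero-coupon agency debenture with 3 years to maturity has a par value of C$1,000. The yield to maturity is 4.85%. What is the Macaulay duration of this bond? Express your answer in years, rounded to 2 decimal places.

A zero-coupon bond has a single cash flow at maturity, so its Macaulay duration equals its maturity: 3 years.

3.00 years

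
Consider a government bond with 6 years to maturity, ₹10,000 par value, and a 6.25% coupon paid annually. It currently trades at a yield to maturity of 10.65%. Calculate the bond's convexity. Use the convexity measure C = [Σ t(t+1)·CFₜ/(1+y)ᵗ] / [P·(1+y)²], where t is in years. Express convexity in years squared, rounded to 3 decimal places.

27.413

With y = 0.1065:
  t   CF        PV=CF/(1+0.1065)^t    t·PV        t(t+1)·PV
  1       625.00       564.8441       564.8441       1,129.6882
  2       625.00       510.4782     1,020.9564       3,062.8691
  3       625.00       461.3449     1,384.0348       5,536.1393
  4       625.00       416.9408     1,667.7630       8,338.8150
  5       625.00       376.8104     1,884.0522      11,304.3132
  6    10,625.00     5,789.2250    34,735.3500     243,147.4501
  Σ                  8,119.6434    41,257.0005     272,519.2749
P = 8,119.6434.
Convexity = Σ t(t+1)·PV / [P·(1+y)²] = 272,519.2749 / (8,119.6434 × 1.224342) = 27.41305.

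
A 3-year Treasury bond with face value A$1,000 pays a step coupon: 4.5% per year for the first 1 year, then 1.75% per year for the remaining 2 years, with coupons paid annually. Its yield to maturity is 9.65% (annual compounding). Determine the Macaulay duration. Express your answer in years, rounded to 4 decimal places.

2.8832 years

Periodic yield y = 0.0965. Discount each cash flow and weight by its year:
  t   CF        PV=CF/(1+0.0965)^t    t·PV
  1        45.00        41.0397        41.0397
  2        17.50        14.5553        29.1106
  3     1,017.50       771.8066     2,315.4199
  Σ                    827.4016     2,385.5702
Price P = Σ PV = 827.4016.
Macaulay duration = Σ(t·PV) / P = 2,385.5702 / 827.4016 = 2.88321 years.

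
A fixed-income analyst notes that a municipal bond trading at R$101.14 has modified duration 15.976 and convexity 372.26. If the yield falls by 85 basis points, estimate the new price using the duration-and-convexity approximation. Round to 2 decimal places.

R$116.23

Duration effect: -D_mod·Δy = -15.976 × (-0.0085) = +0.135796
Convexity effect: ½·C·(Δy)² = 0.5 × 372.26 × (-0.0085)² = +0.0134478925
ΔP/P ≈ +0.135796 + 0.0134478925 = +0.1492438925
New price ≈ 101.14 × (1 + 0.1492438925) = 116.23452728745.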